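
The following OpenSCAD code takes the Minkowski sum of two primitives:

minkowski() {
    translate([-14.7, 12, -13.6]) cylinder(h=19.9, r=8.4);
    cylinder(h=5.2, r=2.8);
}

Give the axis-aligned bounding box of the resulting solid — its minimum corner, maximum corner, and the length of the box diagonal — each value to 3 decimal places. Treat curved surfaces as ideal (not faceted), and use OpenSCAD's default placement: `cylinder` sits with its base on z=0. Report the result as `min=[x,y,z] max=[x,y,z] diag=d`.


min=[-25.900,0.800,-13.600] max=[-3.500,23.200,11.500] diag=40.417

A = translate([-14.7, 12, -13.6]) cylinder(h=19.9, r=8.4) → bbox [-23.1,3.6,-13.6] .. [-6.3,20.4,6.3]
B = cylinder(h=5.2, r=2.8) → bbox [-2.8,-2.8,0] .. [2.8,2.8,5.2]
lo = A.lo+B.lo = [-23.1-2.8, 3.6-2.8, -13.6+0] = [-25.900,0.800,-13.600]
hi = A.hi+B.hi = [-6.3+2.8, 20.4+2.8, 6.3+5.2] = [-3.500,23.200,11.500]
diag = √(22.4²+22.4²+25.1²) = √1633.53 = 40.417


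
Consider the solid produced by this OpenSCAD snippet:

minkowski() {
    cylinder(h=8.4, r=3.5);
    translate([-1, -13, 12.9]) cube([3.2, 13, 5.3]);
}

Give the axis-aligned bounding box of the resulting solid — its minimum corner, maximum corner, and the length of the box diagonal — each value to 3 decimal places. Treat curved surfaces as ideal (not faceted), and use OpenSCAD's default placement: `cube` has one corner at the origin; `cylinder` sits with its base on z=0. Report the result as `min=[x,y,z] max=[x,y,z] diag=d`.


A = translate([-1, -13, 12.9]) cube([3.2, 13, 5.3]) → bbox [-1,-13,12.9] .. [2.2,0,18.2]
B = cylinder(h=8.4, r=3.5) → bbox [-3.5,-3.5,0] .. [3.5,3.5,8.4]
lo = A.lo+B.lo = [-1-3.5, -13-3.5, 12.9+0] = [-4.500,-16.500,12.900]
hi = A.hi+B.hi = [2.2+3.5, 0+3.5, 18.2+8.4] = [5.700,3.500,26.600]
diag = √(10.2²+20²+13.7²) = √691.73 = 26.301

min=[-4.500,-16.500,12.900] max=[5.700,3.500,26.600] diag=26.301


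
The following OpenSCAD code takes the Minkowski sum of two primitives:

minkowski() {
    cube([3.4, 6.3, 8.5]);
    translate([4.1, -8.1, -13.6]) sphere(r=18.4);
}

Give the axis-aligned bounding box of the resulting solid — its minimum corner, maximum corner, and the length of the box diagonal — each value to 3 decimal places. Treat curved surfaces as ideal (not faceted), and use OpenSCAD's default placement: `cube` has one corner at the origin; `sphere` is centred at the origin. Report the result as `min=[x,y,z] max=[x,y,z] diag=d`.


min=[-14.300,-26.500,-32.000] max=[25.900,16.600,13.300] diag=74.335

A = translate([4.1, -8.1, -13.6]) sphere(r=18.4) → bbox [-14.3,-26.5,-32] .. [22.5,10.3,4.8]
B = cube([3.4, 6.3, 8.5]) → bbox [0,0,0] .. [3.4,6.3,8.5]
lo = A.lo+B.lo = [-14.3+0, -26.5+0, -32+0] = [-14.300,-26.500,-32.000]
hi = A.hi+B.hi = [22.5+3.4, 10.3+6.3, 4.8+8.5] = [25.900,16.600,13.300]
diag = √(40.2²+43.1²+45.3²) = √5525.74 = 74.335


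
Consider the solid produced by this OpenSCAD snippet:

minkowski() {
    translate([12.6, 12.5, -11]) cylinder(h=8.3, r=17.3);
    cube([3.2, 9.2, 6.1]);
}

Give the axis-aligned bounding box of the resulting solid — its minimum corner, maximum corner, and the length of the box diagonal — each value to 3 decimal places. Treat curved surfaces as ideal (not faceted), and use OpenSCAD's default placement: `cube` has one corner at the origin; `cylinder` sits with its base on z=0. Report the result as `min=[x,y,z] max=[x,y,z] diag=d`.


min=[-4.700,-4.800,-11.000] max=[33.100,39.000,3.400] diag=59.621

A = translate([12.6, 12.5, -11]) cylinder(h=8.3, r=17.3) → bbox [-4.7,-4.8,-11] .. [29.9,29.8,-2.7]
B = cube([3.2, 9.2, 6.1]) → bbox [0,0,0] .. [3.2,9.2,6.1]
lo = A.lo+B.lo = [-4.7+0, -4.8+0, -11+0] = [-4.700,-4.800,-11.000]
hi = A.hi+B.hi = [29.9+3.2, 29.8+9.2, -2.7+6.1] = [33.100,39.000,3.400]
diag = √(37.8²+43.8²+14.4²) = √3554.64 = 59.621


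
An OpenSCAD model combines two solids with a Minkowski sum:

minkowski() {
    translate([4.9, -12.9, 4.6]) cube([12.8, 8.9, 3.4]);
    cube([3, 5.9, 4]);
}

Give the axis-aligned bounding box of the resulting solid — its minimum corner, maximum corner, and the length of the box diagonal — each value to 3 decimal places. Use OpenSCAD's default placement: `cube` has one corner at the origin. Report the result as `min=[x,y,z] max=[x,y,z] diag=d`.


A = translate([4.9, -12.9, 4.6]) cube([12.8, 8.9, 3.4]) → bbox [4.9,-12.9,4.6] .. [17.7,-4,8]
B = cube([3, 5.9, 4]) → bbox [0,0,0] .. [3,5.9,4]
lo = A.lo+B.lo = [4.9+0, -12.9+0, 4.6+0] = [4.900,-12.900,4.600]
hi = A.hi+B.hi = [17.7+3, -4+5.9, 8+4] = [20.700,1.900,12.000]
diag = √(15.8²+14.8²+7.4²) = √523.44 = 22.879

min=[4.900,-12.900,4.600] max=[20.700,1.900,12.000] diag=22.879


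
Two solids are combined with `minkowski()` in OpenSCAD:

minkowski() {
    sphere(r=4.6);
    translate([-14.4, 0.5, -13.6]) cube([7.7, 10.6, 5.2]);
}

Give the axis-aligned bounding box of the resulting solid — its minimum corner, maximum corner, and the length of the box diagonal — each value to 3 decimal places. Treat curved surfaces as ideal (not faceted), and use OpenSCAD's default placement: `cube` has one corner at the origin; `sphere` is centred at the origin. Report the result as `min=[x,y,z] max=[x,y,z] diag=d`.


A = translate([-14.4, 0.5, -13.6]) cube([7.7, 10.6, 5.2]) → bbox [-14.4,0.5,-13.6] .. [-6.7,11.1,-8.4]
B = sphere(r=4.6) → bbox [-4.6,-4.6,-4.6] .. [4.6,4.6,4.6]
lo = A.lo+B.lo = [-14.4-4.6, 0.5-4.6, -13.6-4.6] = [-19.000,-4.100,-18.200]
hi = A.hi+B.hi = [-6.7+4.6, 11.1+4.6, -8.4+4.6] = [-2.100,15.700,-3.800]
diag = √(16.9²+19.8²+14.4²) = √885.01 = 29.749

min=[-19.000,-4.100,-18.200] max=[-2.100,15.700,-3.800] diag=29.749


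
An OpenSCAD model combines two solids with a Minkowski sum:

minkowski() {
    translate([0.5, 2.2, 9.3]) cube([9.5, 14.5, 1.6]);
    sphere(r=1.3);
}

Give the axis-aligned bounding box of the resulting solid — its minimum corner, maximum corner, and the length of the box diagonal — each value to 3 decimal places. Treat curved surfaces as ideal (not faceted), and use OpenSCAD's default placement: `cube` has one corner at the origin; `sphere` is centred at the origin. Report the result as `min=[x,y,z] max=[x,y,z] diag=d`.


min=[-0.800,0.900,8.000] max=[11.300,18.000,12.200] diag=21.365

A = translate([0.5, 2.2, 9.3]) cube([9.5, 14.5, 1.6]) → bbox [0.5,2.2,9.3] .. [10,16.7,10.9]
B = sphere(r=1.3) → bbox [-1.3,-1.3,-1.3] .. [1.3,1.3,1.3]
lo = A.lo+B.lo = [0.5-1.3, 2.2-1.3, 9.3-1.3] = [-0.800,0.900,8.000]
hi = A.hi+B.hi = [10+1.3, 16.7+1.3, 10.9+1.3] = [11.300,18.000,12.200]
diag = √(12.1²+17.1²+4.2²) = √456.46 = 21.365


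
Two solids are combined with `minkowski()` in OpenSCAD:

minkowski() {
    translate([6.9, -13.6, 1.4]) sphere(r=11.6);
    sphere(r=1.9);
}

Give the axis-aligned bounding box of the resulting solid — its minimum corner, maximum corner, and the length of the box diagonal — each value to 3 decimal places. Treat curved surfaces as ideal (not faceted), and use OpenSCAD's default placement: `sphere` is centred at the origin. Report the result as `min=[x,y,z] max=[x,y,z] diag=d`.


A = translate([6.9, -13.6, 1.4]) sphere(r=11.6) → bbox [-4.7,-25.2,-10.2] .. [18.5,-2,13]
B = sphere(r=1.9) → bbox [-1.9,-1.9,-1.9] .. [1.9,1.9,1.9]
lo = A.lo+B.lo = [-4.7-1.9, -25.2-1.9, -10.2-1.9] = [-6.600,-27.100,-12.100]
hi = A.hi+B.hi = [18.5+1.9, -2+1.9, 13+1.9] = [20.400,-0.100,14.900]
diag = √(27²+27²+27²) = √2187 = 46.765

min=[-6.600,-27.100,-12.100] max=[20.400,-0.100,14.900] diag=46.765


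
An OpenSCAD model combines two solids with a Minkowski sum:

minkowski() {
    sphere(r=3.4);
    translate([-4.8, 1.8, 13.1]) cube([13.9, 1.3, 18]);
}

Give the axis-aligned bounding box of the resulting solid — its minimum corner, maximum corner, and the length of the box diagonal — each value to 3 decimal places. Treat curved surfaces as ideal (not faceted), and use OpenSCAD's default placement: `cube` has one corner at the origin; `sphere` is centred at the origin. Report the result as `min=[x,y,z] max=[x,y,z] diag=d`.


A = translate([-4.8, 1.8, 13.1]) cube([13.9, 1.3, 18]) → bbox [-4.8,1.8,13.1] .. [9.1,3.1,31.1]
B = sphere(r=3.4) → bbox [-3.4,-3.4,-3.4] .. [3.4,3.4,3.4]
lo = A.lo+B.lo = [-4.8-3.4, 1.8-3.4, 13.1-3.4] = [-8.200,-1.600,9.700]
hi = A.hi+B.hi = [9.1+3.4, 3.1+3.4, 31.1+3.4] = [12.500,6.500,34.500]
diag = √(20.7²+8.1²+24.8²) = √1109.14 = 33.304

min=[-8.200,-1.600,9.700] max=[12.500,6.500,34.500] diag=33.304


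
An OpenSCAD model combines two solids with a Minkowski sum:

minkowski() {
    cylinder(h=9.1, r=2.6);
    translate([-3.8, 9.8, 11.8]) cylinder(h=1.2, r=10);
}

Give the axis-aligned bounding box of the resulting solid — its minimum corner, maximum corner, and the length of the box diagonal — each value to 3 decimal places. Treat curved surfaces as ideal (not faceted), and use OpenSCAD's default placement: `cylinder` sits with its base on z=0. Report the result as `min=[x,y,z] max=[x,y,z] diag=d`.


A = translate([-3.8, 9.8, 11.8]) cylinder(h=1.2, r=10) → bbox [-13.8,-0.2,11.8] .. [6.2,19.8,13]
B = cylinder(h=9.1, r=2.6) → bbox [-2.6,-2.6,0] .. [2.6,2.6,9.1]
lo = A.lo+B.lo = [-13.8-2.6, -0.2-2.6, 11.8+0] = [-16.400,-2.800,11.800]
hi = A.hi+B.hi = [6.2+2.6, 19.8+2.6, 13+9.1] = [8.800,22.400,22.100]
diag = √(25.2²+25.2²+10.3²) = √1376.17 = 37.097

min=[-16.400,-2.800,11.800] max=[8.800,22.400,22.100] diag=37.097


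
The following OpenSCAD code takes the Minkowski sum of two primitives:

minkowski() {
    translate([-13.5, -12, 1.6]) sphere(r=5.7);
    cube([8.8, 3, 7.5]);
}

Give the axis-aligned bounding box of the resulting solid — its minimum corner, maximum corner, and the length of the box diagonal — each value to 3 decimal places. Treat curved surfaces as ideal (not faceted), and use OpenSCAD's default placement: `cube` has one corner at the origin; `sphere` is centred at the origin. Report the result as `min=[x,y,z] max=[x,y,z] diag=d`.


min=[-19.200,-17.700,-4.100] max=[1.000,-3.300,14.800] diag=31.187

A = translate([-13.5, -12, 1.6]) sphere(r=5.7) → bbox [-19.2,-17.7,-4.1] .. [-7.8,-6.3,7.3]
B = cube([8.8, 3, 7.5]) → bbox [0,0,0] .. [8.8,3,7.5]
lo = A.lo+B.lo = [-19.2+0, -17.7+0, -4.1+0] = [-19.200,-17.700,-4.100]
hi = A.hi+B.hi = [-7.8+8.8, -6.3+3, 7.3+7.5] = [1.000,-3.300,14.800]
diag = √(20.2²+14.4²+18.9²) = √972.61 = 31.187


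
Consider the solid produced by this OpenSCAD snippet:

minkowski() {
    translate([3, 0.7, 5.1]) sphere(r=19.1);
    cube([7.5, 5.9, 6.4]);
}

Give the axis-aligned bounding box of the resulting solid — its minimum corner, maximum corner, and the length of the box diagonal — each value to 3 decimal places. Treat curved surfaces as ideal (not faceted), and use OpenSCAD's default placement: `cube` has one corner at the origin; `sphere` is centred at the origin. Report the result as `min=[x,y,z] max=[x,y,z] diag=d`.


min=[-16.100,-18.400,-14.000] max=[29.600,25.700,30.600] diag=77.605

A = translate([3, 0.7, 5.1]) sphere(r=19.1) → bbox [-16.1,-18.4,-14] .. [22.1,19.8,24.2]
B = cube([7.5, 5.9, 6.4]) → bbox [0,0,0] .. [7.5,5.9,6.4]
lo = A.lo+B.lo = [-16.1+0, -18.4+0, -14+0] = [-16.100,-18.400,-14.000]
hi = A.hi+B.hi = [22.1+7.5, 19.8+5.9, 24.2+6.4] = [29.600,25.700,30.600]
diag = √(45.7²+44.1²+44.6²) = √6022.46 = 77.605


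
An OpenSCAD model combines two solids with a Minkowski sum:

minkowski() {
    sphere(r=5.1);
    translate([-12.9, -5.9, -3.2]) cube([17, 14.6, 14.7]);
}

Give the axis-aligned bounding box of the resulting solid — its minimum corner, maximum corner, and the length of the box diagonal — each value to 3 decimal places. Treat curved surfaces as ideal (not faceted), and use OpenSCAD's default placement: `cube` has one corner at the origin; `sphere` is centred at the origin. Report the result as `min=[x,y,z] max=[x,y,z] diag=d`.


A = translate([-12.9, -5.9, -3.2]) cube([17, 14.6, 14.7]) → bbox [-12.9,-5.9,-3.2] .. [4.1,8.7,11.5]
B = sphere(r=5.1) → bbox [-5.1,-5.1,-5.1] .. [5.1,5.1,5.1]
lo = A.lo+B.lo = [-12.9-5.1, -5.9-5.1, -3.2-5.1] = [-18.000,-11.000,-8.300]
hi = A.hi+B.hi = [4.1+5.1, 8.7+5.1, 11.5+5.1] = [9.200,13.800,16.600]
diag = √(27.2²+24.8²+24.9²) = √1974.89 = 44.440

min=[-18.000,-11.000,-8.300] max=[9.200,13.800,16.600] diag=44.440


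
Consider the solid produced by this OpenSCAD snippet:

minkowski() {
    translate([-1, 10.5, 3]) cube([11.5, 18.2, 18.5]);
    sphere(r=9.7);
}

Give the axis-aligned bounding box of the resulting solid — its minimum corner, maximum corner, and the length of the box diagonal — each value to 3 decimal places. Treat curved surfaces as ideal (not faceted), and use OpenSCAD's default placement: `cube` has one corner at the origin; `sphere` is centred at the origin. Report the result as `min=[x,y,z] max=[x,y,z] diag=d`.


A = translate([-1, 10.5, 3]) cube([11.5, 18.2, 18.5]) → bbox [-1,10.5,3] .. [10.5,28.7,21.5]
B = sphere(r=9.7) → bbox [-9.7,-9.7,-9.7] .. [9.7,9.7,9.7]
lo = A.lo+B.lo = [-1-9.7, 10.5-9.7, 3-9.7] = [-10.700,0.800,-6.700]
hi = A.hi+B.hi = [10.5+9.7, 28.7+9.7, 21.5+9.7] = [20.200,38.400,31.200]
diag = √(30.9²+37.6²+37.9²) = √3804.98 = 61.685

min=[-10.700,0.800,-6.700] max=[20.200,38.400,31.200] diag=61.685


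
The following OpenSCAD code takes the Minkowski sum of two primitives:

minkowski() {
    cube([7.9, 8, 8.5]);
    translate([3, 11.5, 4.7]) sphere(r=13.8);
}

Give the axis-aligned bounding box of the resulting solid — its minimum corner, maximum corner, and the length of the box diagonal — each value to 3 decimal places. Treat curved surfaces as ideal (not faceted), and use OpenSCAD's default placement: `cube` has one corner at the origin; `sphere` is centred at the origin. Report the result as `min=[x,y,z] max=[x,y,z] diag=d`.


min=[-10.800,-2.300,-9.100] max=[24.700,33.300,27.000] diag=61.894

A = translate([3, 11.5, 4.7]) sphere(r=13.8) → bbox [-10.8,-2.3,-9.1] .. [16.8,25.3,18.5]
B = cube([7.9, 8, 8.5]) → bbox [0,0,0] .. [7.9,8,8.5]
lo = A.lo+B.lo = [-10.8+0, -2.3+0, -9.1+0] = [-10.800,-2.300,-9.100]
hi = A.hi+B.hi = [16.8+7.9, 25.3+8, 18.5+8.5] = [24.700,33.300,27.000]
diag = √(35.5²+35.6²+36.1²) = √3830.82 = 61.894


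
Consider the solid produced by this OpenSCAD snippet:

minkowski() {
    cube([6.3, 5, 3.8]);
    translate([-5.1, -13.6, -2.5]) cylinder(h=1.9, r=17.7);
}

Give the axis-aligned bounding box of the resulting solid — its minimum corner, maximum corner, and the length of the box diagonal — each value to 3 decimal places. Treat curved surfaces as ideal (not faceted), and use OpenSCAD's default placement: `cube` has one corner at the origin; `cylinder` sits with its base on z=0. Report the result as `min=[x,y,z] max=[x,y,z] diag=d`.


min=[-22.800,-31.300,-2.500] max=[18.900,9.100,3.200] diag=58.340

A = translate([-5.1, -13.6, -2.5]) cylinder(h=1.9, r=17.7) → bbox [-22.8,-31.3,-2.5] .. [12.6,4.1,-0.6]
B = cube([6.3, 5, 3.8]) → bbox [0,0,0] .. [6.3,5,3.8]
lo = A.lo+B.lo = [-22.8+0, -31.3+0, -2.5+0] = [-22.800,-31.300,-2.500]
hi = A.hi+B.hi = [12.6+6.3, 4.1+5, -0.6+3.8] = [18.900,9.100,3.200]
diag = √(41.7²+40.4²+5.7²) = √3403.54 = 58.340


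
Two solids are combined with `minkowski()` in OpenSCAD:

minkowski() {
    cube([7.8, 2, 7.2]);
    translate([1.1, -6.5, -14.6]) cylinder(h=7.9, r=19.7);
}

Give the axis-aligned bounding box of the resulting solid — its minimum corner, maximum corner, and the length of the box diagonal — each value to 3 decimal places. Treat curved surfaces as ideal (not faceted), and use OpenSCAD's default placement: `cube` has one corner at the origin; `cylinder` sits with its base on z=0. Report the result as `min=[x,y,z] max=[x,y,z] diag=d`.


A = translate([1.1, -6.5, -14.6]) cylinder(h=7.9, r=19.7) → bbox [-18.6,-26.2,-14.6] .. [20.8,13.2,-6.7]
B = cube([7.8, 2, 7.2]) → bbox [0,0,0] .. [7.8,2,7.2]
lo = A.lo+B.lo = [-18.6+0, -26.2+0, -14.6+0] = [-18.600,-26.200,-14.600]
hi = A.hi+B.hi = [20.8+7.8, 13.2+2, -6.7+7.2] = [28.600,15.200,0.500]
diag = √(47.2²+41.4²+15.1²) = √4169.81 = 64.574

min=[-18.600,-26.200,-14.600] max=[28.600,15.200,0.500] diag=64.574


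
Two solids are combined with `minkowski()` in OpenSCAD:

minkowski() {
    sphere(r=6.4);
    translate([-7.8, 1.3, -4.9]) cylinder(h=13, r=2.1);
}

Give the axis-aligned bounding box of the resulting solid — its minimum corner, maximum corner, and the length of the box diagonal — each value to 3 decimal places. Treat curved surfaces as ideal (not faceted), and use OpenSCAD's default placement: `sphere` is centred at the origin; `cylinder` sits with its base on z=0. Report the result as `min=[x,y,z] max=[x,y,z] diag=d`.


A = translate([-7.8, 1.3, -4.9]) cylinder(h=13, r=2.1) → bbox [-9.9,-0.8,-4.9] .. [-5.7,3.4,8.1]
B = sphere(r=6.4) → bbox [-6.4,-6.4,-6.4] .. [6.4,6.4,6.4]
lo = A.lo+B.lo = [-9.9-6.4, -0.8-6.4, -4.9-6.4] = [-16.300,-7.200,-11.300]
hi = A.hi+B.hi = [-5.7+6.4, 3.4+6.4, 8.1+6.4] = [0.700,9.800,14.500]
diag = √(17²+17²+25.8²) = √1243.64 = 35.265

min=[-16.300,-7.200,-11.300] max=[0.700,9.800,14.500] diag=35.265


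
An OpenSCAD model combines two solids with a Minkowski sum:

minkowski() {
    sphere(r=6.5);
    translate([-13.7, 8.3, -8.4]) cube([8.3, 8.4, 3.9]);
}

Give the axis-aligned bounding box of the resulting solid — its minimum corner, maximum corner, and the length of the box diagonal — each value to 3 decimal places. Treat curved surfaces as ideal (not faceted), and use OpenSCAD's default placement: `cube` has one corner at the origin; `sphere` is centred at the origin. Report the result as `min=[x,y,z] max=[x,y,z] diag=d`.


A = translate([-13.7, 8.3, -8.4]) cube([8.3, 8.4, 3.9]) → bbox [-13.7,8.3,-8.4] .. [-5.4,16.7,-4.5]
B = sphere(r=6.5) → bbox [-6.5,-6.5,-6.5] .. [6.5,6.5,6.5]
lo = A.lo+B.lo = [-13.7-6.5, 8.3-6.5, -8.4-6.5] = [-20.200,1.800,-14.900]
hi = A.hi+B.hi = [-5.4+6.5, 16.7+6.5, -4.5+6.5] = [1.100,23.200,2.000]
diag = √(21.3²+21.4²+16.9²) = √1197.26 = 34.601

min=[-20.200,1.800,-14.900] max=[1.100,23.200,2.000] diag=34.601


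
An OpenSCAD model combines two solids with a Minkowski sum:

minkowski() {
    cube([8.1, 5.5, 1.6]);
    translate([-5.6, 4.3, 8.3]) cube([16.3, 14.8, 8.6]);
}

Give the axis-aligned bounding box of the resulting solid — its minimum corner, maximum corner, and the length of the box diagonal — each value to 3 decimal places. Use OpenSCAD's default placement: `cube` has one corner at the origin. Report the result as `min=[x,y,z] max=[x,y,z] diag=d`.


min=[-5.600,4.300,8.300] max=[18.800,24.600,18.500] diag=33.339

A = translate([-5.6, 4.3, 8.3]) cube([16.3, 14.8, 8.6]) → bbox [-5.6,4.3,8.3] .. [10.7,19.1,16.9]
B = cube([8.1, 5.5, 1.6]) → bbox [0,0,0] .. [8.1,5.5,1.6]
lo = A.lo+B.lo = [-5.6+0, 4.3+0, 8.3+0] = [-5.600,4.300,8.300]
hi = A.hi+B.hi = [10.7+8.1, 19.1+5.5, 16.9+1.6] = [18.800,24.600,18.500]
diag = √(24.4²+20.3²+10.2²) = √1111.49 = 33.339


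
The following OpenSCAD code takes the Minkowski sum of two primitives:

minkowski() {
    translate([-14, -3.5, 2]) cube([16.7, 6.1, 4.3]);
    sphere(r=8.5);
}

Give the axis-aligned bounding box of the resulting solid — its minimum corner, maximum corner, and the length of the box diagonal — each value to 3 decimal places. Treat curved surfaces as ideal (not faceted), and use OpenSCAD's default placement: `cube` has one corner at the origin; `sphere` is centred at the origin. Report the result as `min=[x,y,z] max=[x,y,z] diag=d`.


min=[-22.500,-12.000,-6.500] max=[11.200,11.100,14.800] diag=46.076

A = translate([-14, -3.5, 2]) cube([16.7, 6.1, 4.3]) → bbox [-14,-3.5,2] .. [2.7,2.6,6.3]
B = sphere(r=8.5) → bbox [-8.5,-8.5,-8.5] .. [8.5,8.5,8.5]
lo = A.lo+B.lo = [-14-8.5, -3.5-8.5, 2-8.5] = [-22.500,-12.000,-6.500]
hi = A.hi+B.hi = [2.7+8.5, 2.6+8.5, 6.3+8.5] = [11.200,11.100,14.800]
diag = √(33.7²+23.1²+21.3²) = √2122.99 = 46.076


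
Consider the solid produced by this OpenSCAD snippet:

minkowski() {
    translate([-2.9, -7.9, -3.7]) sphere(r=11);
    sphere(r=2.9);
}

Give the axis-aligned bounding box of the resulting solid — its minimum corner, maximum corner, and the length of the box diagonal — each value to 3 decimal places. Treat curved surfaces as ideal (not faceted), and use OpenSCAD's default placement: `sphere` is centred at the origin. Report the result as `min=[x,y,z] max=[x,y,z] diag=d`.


A = translate([-2.9, -7.9, -3.7]) sphere(r=11) → bbox [-13.9,-18.9,-14.7] .. [8.1,3.1,7.3]
B = sphere(r=2.9) → bbox [-2.9,-2.9,-2.9] .. [2.9,2.9,2.9]
lo = A.lo+B.lo = [-13.9-2.9, -18.9-2.9, -14.7-2.9] = [-16.800,-21.800,-17.600]
hi = A.hi+B.hi = [8.1+2.9, 3.1+2.9, 7.3+2.9] = [11.000,6.000,10.200]
diag = √(27.8²+27.8²+27.8²) = √2318.52 = 48.151

min=[-16.800,-21.800,-17.600] max=[11.000,6.000,10.200] diag=48.151


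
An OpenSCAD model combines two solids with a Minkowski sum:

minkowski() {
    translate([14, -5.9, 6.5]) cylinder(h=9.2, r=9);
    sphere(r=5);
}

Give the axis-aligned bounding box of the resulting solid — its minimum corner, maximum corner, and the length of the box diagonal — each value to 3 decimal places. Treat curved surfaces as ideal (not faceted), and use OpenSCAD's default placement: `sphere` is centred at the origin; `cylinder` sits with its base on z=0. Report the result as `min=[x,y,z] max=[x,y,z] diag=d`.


A = translate([14, -5.9, 6.5]) cylinder(h=9.2, r=9) → bbox [5,-14.9,6.5] .. [23,3.1,15.7]
B = sphere(r=5) → bbox [-5,-5,-5] .. [5,5,5]
lo = A.lo+B.lo = [5-5, -14.9-5, 6.5-5] = [0.000,-19.900,1.500]
hi = A.hi+B.hi = [23+5, 3.1+5, 15.7+5] = [28.000,8.100,20.700]
diag = √(28²+28²+19.2²) = √1936.64 = 44.007

min=[0.000,-19.900,1.500] max=[28.000,8.100,20.700] diag=44.007


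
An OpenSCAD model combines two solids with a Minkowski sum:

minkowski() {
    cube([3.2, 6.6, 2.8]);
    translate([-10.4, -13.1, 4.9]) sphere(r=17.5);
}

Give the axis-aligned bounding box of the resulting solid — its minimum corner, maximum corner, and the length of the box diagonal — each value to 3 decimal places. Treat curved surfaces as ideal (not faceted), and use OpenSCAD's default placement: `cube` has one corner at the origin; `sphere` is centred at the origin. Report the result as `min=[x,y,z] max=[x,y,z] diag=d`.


min=[-27.900,-30.600,-12.600] max=[10.300,11.000,25.200] diag=67.961

A = translate([-10.4, -13.1, 4.9]) sphere(r=17.5) → bbox [-27.9,-30.6,-12.6] .. [7.1,4.4,22.4]
B = cube([3.2, 6.6, 2.8]) → bbox [0,0,0] .. [3.2,6.6,2.8]
lo = A.lo+B.lo = [-27.9+0, -30.6+0, -12.6+0] = [-27.900,-30.600,-12.600]
hi = A.hi+B.hi = [7.1+3.2, 4.4+6.6, 22.4+2.8] = [10.300,11.000,25.200]
diag = √(38.2²+41.6²+37.8²) = √4618.64 = 67.961


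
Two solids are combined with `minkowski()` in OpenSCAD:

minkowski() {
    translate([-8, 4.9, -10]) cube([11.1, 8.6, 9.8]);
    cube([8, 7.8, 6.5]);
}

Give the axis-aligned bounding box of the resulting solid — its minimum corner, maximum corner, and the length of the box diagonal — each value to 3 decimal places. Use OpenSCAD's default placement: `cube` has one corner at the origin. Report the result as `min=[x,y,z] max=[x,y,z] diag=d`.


min=[-8.000,4.900,-10.000] max=[11.100,21.300,6.300] diag=29.991

A = translate([-8, 4.9, -10]) cube([11.1, 8.6, 9.8]) → bbox [-8,4.9,-10] .. [3.1,13.5,-0.2]
B = cube([8, 7.8, 6.5]) → bbox [0,0,0] .. [8,7.8,6.5]
lo = A.lo+B.lo = [-8+0, 4.9+0, -10+0] = [-8.000,4.900,-10.000]
hi = A.hi+B.hi = [3.1+8, 13.5+7.8, -0.2+6.5] = [11.100,21.300,6.300]
diag = √(19.1²+16.4²+16.3²) = √899.46 = 29.991


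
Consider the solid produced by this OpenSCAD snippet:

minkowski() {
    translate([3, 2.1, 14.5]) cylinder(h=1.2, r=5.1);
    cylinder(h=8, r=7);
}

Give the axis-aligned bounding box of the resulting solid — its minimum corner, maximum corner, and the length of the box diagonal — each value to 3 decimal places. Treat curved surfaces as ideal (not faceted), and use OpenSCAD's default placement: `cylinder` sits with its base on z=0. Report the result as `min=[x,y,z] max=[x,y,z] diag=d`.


A = translate([3, 2.1, 14.5]) cylinder(h=1.2, r=5.1) → bbox [-2.1,-3,14.5] .. [8.1,7.2,15.7]
B = cylinder(h=8, r=7) → bbox [-7,-7,0] .. [7,7,8]
lo = A.lo+B.lo = [-2.1-7, -3-7, 14.5+0] = [-9.100,-10.000,14.500]
hi = A.hi+B.hi = [8.1+7, 7.2+7, 15.7+8] = [15.100,14.200,23.700]
diag = √(24.2²+24.2²+9.2²) = √1255.92 = 35.439

min=[-9.100,-10.000,14.500] max=[15.100,14.200,23.700] diag=35.439


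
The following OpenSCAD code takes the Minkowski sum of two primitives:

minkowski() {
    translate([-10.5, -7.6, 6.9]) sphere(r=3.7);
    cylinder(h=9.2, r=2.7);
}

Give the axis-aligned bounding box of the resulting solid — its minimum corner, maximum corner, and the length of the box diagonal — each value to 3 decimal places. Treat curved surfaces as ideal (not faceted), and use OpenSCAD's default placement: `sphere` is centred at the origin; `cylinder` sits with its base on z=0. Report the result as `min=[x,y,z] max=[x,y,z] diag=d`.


min=[-16.900,-14.000,3.200] max=[-4.100,-1.200,19.800] diag=24.561

A = translate([-10.5, -7.6, 6.9]) sphere(r=3.7) → bbox [-14.2,-11.3,3.2] .. [-6.8,-3.9,10.6]
B = cylinder(h=9.2, r=2.7) → bbox [-2.7,-2.7,0] .. [2.7,2.7,9.2]
lo = A.lo+B.lo = [-14.2-2.7, -11.3-2.7, 3.2+0] = [-16.900,-14.000,3.200]
hi = A.hi+B.hi = [-6.8+2.7, -3.9+2.7, 10.6+9.2] = [-4.100,-1.200,19.800]
diag = √(12.8²+12.8²+16.6²) = √603.24 = 24.561


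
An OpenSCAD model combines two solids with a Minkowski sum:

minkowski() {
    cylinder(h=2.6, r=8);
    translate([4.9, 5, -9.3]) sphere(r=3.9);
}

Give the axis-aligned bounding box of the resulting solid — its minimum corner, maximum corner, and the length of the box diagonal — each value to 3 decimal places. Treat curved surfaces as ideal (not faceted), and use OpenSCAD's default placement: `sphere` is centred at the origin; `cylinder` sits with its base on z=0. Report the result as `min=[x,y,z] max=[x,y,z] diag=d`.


A = translate([4.9, 5, -9.3]) sphere(r=3.9) → bbox [1,1.1,-13.2] .. [8.8,8.9,-5.4]
B = cylinder(h=2.6, r=8) → bbox [-8,-8,0] .. [8,8,2.6]
lo = A.lo+B.lo = [1-8, 1.1-8, -13.2+0] = [-7.000,-6.900,-13.200]
hi = A.hi+B.hi = [8.8+8, 8.9+8, -5.4+2.6] = [16.800,16.900,-2.800]
diag = √(23.8²+23.8²+10.4²) = √1241.04 = 35.228

min=[-7.000,-6.900,-13.200] max=[16.800,16.900,-2.800] diag=35.228


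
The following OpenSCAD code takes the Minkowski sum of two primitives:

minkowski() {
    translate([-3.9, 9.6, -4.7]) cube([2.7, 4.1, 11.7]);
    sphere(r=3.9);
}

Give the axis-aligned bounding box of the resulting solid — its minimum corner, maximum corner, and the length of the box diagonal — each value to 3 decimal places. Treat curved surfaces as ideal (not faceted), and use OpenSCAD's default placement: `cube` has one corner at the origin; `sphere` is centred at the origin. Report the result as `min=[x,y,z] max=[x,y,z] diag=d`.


min=[-7.800,5.700,-8.600] max=[2.700,17.600,10.900] diag=25.142

A = translate([-3.9, 9.6, -4.7]) cube([2.7, 4.1, 11.7]) → bbox [-3.9,9.6,-4.7] .. [-1.2,13.7,7]
B = sphere(r=3.9) → bbox [-3.9,-3.9,-3.9] .. [3.9,3.9,3.9]
lo = A.lo+B.lo = [-3.9-3.9, 9.6-3.9, -4.7-3.9] = [-7.800,5.700,-8.600]
hi = A.hi+B.hi = [-1.2+3.9, 13.7+3.9, 7+3.9] = [2.700,17.600,10.900]
diag = √(10.5²+11.9²+19.5²) = √632.11 = 25.142


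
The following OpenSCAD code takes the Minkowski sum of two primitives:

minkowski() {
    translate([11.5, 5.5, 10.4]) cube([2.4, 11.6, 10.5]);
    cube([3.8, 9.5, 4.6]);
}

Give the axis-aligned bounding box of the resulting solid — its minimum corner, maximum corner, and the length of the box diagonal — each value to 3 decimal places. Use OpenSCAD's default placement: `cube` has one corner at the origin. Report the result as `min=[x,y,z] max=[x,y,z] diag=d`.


A = translate([11.5, 5.5, 10.4]) cube([2.4, 11.6, 10.5]) → bbox [11.5,5.5,10.4] .. [13.9,17.1,20.9]
B = cube([3.8, 9.5, 4.6]) → bbox [0,0,0] .. [3.8,9.5,4.6]
lo = A.lo+B.lo = [11.5+0, 5.5+0, 10.4+0] = [11.500,5.500,10.400]
hi = A.hi+B.hi = [13.9+3.8, 17.1+9.5, 20.9+4.6] = [17.700,26.600,25.500]
diag = √(6.2²+21.1²+15.1²) = √711.66 = 26.677

min=[11.500,5.500,10.400] max=[17.700,26.600,25.500] diag=26.677


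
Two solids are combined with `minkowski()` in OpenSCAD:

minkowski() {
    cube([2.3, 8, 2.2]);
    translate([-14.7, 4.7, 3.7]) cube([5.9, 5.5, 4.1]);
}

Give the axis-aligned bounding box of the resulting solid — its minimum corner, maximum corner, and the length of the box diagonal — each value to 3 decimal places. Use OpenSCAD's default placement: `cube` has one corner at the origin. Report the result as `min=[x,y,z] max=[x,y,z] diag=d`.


A = translate([-14.7, 4.7, 3.7]) cube([5.9, 5.5, 4.1]) → bbox [-14.7,4.7,3.7] .. [-8.8,10.2,7.8]
B = cube([2.3, 8, 2.2]) → bbox [0,0,0] .. [2.3,8,2.2]
lo = A.lo+B.lo = [-14.7+0, 4.7+0, 3.7+0] = [-14.700,4.700,3.700]
hi = A.hi+B.hi = [-8.8+2.3, 10.2+8, 7.8+2.2] = [-6.500,18.200,10.000]
diag = √(8.2²+13.5²+6.3²) = √289.18 = 17.005

min=[-14.700,4.700,3.700] max=[-6.500,18.200,10.000] diag=17.005


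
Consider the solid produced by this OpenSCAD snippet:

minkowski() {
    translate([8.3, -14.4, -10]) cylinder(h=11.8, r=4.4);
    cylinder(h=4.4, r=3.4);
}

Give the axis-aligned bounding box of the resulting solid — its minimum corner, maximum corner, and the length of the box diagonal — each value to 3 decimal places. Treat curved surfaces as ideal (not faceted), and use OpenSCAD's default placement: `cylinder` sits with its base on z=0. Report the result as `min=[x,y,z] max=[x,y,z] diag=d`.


min=[0.500,-22.200,-10.000] max=[16.100,-6.600,6.200] diag=27.371

A = translate([8.3, -14.4, -10]) cylinder(h=11.8, r=4.4) → bbox [3.9,-18.8,-10] .. [12.7,-10,1.8]
B = cylinder(h=4.4, r=3.4) → bbox [-3.4,-3.4,0] .. [3.4,3.4,4.4]
lo = A.lo+B.lo = [3.9-3.4, -18.8-3.4, -10+0] = [0.500,-22.200,-10.000]
hi = A.hi+B.hi = [12.7+3.4, -10+3.4, 1.8+4.4] = [16.100,-6.600,6.200]
diag = √(15.6²+15.6²+16.2²) = √749.16 = 27.371


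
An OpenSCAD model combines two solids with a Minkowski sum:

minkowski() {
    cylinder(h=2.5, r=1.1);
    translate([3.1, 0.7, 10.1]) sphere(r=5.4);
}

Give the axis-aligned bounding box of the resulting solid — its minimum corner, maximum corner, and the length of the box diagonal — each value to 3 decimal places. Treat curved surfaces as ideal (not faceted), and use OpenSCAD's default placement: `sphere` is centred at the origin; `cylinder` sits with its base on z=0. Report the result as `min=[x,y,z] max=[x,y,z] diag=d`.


A = translate([3.1, 0.7, 10.1]) sphere(r=5.4) → bbox [-2.3,-4.7,4.7] .. [8.5,6.1,15.5]
B = cylinder(h=2.5, r=1.1) → bbox [-1.1,-1.1,0] .. [1.1,1.1,2.5]
lo = A.lo+B.lo = [-2.3-1.1, -4.7-1.1, 4.7+0] = [-3.400,-5.800,4.700]
hi = A.hi+B.hi = [8.5+1.1, 6.1+1.1, 15.5+2.5] = [9.600,7.200,18.000]
diag = √(13²+13²+13.3²) = √514.89 = 22.691

min=[-3.400,-5.800,4.700] max=[9.600,7.200,18.000] diag=22.691


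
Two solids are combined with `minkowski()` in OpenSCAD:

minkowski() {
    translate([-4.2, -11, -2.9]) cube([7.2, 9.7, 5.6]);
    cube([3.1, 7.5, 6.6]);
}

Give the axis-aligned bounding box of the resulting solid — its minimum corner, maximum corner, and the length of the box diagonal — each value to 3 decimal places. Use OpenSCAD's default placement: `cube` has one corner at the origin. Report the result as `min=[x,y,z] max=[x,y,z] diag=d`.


min=[-4.200,-11.000,-2.900] max=[6.100,6.200,9.300] diag=23.468

A = translate([-4.2, -11, -2.9]) cube([7.2, 9.7, 5.6]) → bbox [-4.2,-11,-2.9] .. [3,-1.3,2.7]
B = cube([3.1, 7.5, 6.6]) → bbox [0,0,0] .. [3.1,7.5,6.6]
lo = A.lo+B.lo = [-4.2+0, -11+0, -2.9+0] = [-4.200,-11.000,-2.900]
hi = A.hi+B.hi = [3+3.1, -1.3+7.5, 2.7+6.6] = [6.100,6.200,9.300]
diag = √(10.3²+17.2²+12.2²) = √550.77 = 23.468


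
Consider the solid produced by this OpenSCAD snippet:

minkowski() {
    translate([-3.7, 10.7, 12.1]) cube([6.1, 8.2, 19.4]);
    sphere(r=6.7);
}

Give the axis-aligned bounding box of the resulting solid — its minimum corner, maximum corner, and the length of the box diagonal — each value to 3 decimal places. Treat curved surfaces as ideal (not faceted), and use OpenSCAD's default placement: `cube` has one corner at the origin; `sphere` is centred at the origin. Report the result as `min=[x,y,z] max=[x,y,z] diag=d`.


min=[-10.400,4.000,5.400] max=[9.100,25.600,38.200] diag=43.848

A = translate([-3.7, 10.7, 12.1]) cube([6.1, 8.2, 19.4]) → bbox [-3.7,10.7,12.1] .. [2.4,18.9,31.5]
B = sphere(r=6.7) → bbox [-6.7,-6.7,-6.7] .. [6.7,6.7,6.7]
lo = A.lo+B.lo = [-3.7-6.7, 10.7-6.7, 12.1-6.7] = [-10.400,4.000,5.400]
hi = A.hi+B.hi = [2.4+6.7, 18.9+6.7, 31.5+6.7] = [9.100,25.600,38.200]
diag = √(19.5²+21.6²+32.8²) = √1922.65 = 43.848


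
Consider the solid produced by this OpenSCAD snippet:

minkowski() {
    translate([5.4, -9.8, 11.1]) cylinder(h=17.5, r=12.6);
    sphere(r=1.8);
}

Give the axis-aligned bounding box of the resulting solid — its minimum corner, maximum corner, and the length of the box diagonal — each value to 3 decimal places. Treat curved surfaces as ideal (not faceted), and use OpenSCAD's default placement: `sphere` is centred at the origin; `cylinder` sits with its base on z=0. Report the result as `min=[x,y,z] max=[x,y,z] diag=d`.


A = translate([5.4, -9.8, 11.1]) cylinder(h=17.5, r=12.6) → bbox [-7.2,-22.4,11.1] .. [18,2.8,28.6]
B = sphere(r=1.8) → bbox [-1.8,-1.8,-1.8] .. [1.8,1.8,1.8]
lo = A.lo+B.lo = [-7.2-1.8, -22.4-1.8, 11.1-1.8] = [-9.000,-24.200,9.300]
hi = A.hi+B.hi = [18+1.8, 2.8+1.8, 28.6+1.8] = [19.800,4.600,30.400]
diag = √(28.8²+28.8²+21.1²) = √2104.09 = 45.870

min=[-9.000,-24.200,9.300] max=[19.800,4.600,30.400] diag=45.870


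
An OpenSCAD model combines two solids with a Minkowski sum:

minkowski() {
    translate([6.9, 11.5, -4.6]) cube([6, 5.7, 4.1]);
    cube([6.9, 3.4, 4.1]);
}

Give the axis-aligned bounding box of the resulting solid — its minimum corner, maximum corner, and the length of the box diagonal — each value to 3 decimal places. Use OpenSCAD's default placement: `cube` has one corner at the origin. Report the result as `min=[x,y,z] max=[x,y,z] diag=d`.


min=[6.900,11.500,-4.600] max=[19.800,20.600,3.600] diag=17.789

A = translate([6.9, 11.5, -4.6]) cube([6, 5.7, 4.1]) → bbox [6.9,11.5,-4.6] .. [12.9,17.2,-0.5]
B = cube([6.9, 3.4, 4.1]) → bbox [0,0,0] .. [6.9,3.4,4.1]
lo = A.lo+B.lo = [6.9+0, 11.5+0, -4.6+0] = [6.900,11.500,-4.600]
hi = A.hi+B.hi = [12.9+6.9, 17.2+3.4, -0.5+4.1] = [19.800,20.600,3.600]
diag = √(12.9²+9.1²+8.2²) = √316.46 = 17.789


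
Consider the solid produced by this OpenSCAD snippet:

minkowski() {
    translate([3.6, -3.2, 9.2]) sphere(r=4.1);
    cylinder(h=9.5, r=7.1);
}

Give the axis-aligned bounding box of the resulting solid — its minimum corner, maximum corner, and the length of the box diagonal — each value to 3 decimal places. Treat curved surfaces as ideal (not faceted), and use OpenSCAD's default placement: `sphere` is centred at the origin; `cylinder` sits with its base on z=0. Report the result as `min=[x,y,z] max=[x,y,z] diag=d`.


A = translate([3.6, -3.2, 9.2]) sphere(r=4.1) → bbox [-0.5,-7.3,5.1] .. [7.7,0.9,13.3]
B = cylinder(h=9.5, r=7.1) → bbox [-7.1,-7.1,0] .. [7.1,7.1,9.5]
lo = A.lo+B.lo = [-0.5-7.1, -7.3-7.1, 5.1+0] = [-7.600,-14.400,5.100]
hi = A.hi+B.hi = [7.7+7.1, 0.9+7.1, 13.3+9.5] = [14.800,8.000,22.800]
diag = √(22.4²+22.4²+17.7²) = √1316.81 = 36.288

min=[-7.600,-14.400,5.100] max=[14.800,8.000,22.800] diag=36.288


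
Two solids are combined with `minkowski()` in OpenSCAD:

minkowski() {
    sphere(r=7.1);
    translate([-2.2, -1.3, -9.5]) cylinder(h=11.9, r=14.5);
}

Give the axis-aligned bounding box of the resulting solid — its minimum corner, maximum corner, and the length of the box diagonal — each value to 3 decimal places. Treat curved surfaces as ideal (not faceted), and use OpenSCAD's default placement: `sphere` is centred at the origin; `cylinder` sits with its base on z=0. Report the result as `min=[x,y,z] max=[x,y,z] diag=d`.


min=[-23.800,-22.900,-16.600] max=[19.400,20.300,9.500] diag=66.436

A = translate([-2.2, -1.3, -9.5]) cylinder(h=11.9, r=14.5) → bbox [-16.7,-15.8,-9.5] .. [12.3,13.2,2.4]
B = sphere(r=7.1) → bbox [-7.1,-7.1,-7.1] .. [7.1,7.1,7.1]
lo = A.lo+B.lo = [-16.7-7.1, -15.8-7.1, -9.5-7.1] = [-23.800,-22.900,-16.600]
hi = A.hi+B.hi = [12.3+7.1, 13.2+7.1, 2.4+7.1] = [19.400,20.300,9.500]
diag = √(43.2²+43.2²+26.1²) = √4413.69 = 66.436


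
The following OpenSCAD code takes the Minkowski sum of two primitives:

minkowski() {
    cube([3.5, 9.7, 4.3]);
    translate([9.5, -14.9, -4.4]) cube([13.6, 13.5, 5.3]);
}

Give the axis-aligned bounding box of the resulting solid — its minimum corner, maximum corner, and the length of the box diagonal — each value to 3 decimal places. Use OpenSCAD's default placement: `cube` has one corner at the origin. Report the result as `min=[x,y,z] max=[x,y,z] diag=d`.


min=[9.500,-14.900,-4.400] max=[26.600,8.300,5.200] diag=30.378

A = translate([9.5, -14.9, -4.4]) cube([13.6, 13.5, 5.3]) → bbox [9.5,-14.9,-4.4] .. [23.1,-1.4,0.9]
B = cube([3.5, 9.7, 4.3]) → bbox [0,0,0] .. [3.5,9.7,4.3]
lo = A.lo+B.lo = [9.5+0, -14.9+0, -4.4+0] = [9.500,-14.900,-4.400]
hi = A.hi+B.hi = [23.1+3.5, -1.4+9.7, 0.9+4.3] = [26.600,8.300,5.200]
diag = √(17.1²+23.2²+9.6²) = √922.81 = 30.378


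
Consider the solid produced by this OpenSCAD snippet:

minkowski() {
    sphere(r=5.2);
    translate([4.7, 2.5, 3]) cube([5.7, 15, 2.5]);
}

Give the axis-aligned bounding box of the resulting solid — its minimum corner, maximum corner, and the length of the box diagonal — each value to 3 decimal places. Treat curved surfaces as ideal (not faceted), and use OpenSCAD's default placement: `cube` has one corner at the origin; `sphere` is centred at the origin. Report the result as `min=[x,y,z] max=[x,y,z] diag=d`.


min=[-0.500,-2.700,-2.200] max=[15.600,22.700,10.700] diag=32.723

A = translate([4.7, 2.5, 3]) cube([5.7, 15, 2.5]) → bbox [4.7,2.5,3] .. [10.4,17.5,5.5]
B = sphere(r=5.2) → bbox [-5.2,-5.2,-5.2] .. [5.2,5.2,5.2]
lo = A.lo+B.lo = [4.7-5.2, 2.5-5.2, 3-5.2] = [-0.500,-2.700,-2.200]
hi = A.hi+B.hi = [10.4+5.2, 17.5+5.2, 5.5+5.2] = [15.600,22.700,10.700]
diag = √(16.1²+25.4²+12.9²) = √1070.78 = 32.723


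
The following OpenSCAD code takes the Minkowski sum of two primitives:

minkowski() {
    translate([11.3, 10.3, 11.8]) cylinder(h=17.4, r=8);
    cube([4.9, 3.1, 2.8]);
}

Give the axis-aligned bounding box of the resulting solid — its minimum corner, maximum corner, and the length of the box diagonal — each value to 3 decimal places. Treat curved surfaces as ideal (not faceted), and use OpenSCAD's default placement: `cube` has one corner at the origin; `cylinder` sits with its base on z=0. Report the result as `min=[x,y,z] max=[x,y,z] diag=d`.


A = translate([11.3, 10.3, 11.8]) cylinder(h=17.4, r=8) → bbox [3.3,2.3,11.8] .. [19.3,18.3,29.2]
B = cube([4.9, 3.1, 2.8]) → bbox [0,0,0] .. [4.9,3.1,2.8]
lo = A.lo+B.lo = [3.3+0, 2.3+0, 11.8+0] = [3.300,2.300,11.800]
hi = A.hi+B.hi = [19.3+4.9, 18.3+3.1, 29.2+2.8] = [24.200,21.400,32.000]
diag = √(20.9²+19.1²+20.2²) = √1209.66 = 34.780

min=[3.300,2.300,11.800] max=[24.200,21.400,32.000] diag=34.780


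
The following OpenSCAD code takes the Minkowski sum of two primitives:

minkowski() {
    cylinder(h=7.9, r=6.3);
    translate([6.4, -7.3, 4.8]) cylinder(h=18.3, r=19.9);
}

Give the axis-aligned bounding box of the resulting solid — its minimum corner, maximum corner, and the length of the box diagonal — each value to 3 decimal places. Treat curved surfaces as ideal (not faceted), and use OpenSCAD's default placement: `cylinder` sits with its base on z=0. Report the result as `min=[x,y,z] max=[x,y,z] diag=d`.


min=[-19.800,-33.500,4.800] max=[32.600,18.900,31.000] diag=78.600

A = translate([6.4, -7.3, 4.8]) cylinder(h=18.3, r=19.9) → bbox [-13.5,-27.2,4.8] .. [26.3,12.6,23.1]
B = cylinder(h=7.9, r=6.3) → bbox [-6.3,-6.3,0] .. [6.3,6.3,7.9]
lo = A.lo+B.lo = [-13.5-6.3, -27.2-6.3, 4.8+0] = [-19.800,-33.500,4.800]
hi = A.hi+B.hi = [26.3+6.3, 12.6+6.3, 23.1+7.9] = [32.600,18.900,31.000]
diag = √(52.4²+52.4²+26.2²) = √6177.96 = 78.600
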